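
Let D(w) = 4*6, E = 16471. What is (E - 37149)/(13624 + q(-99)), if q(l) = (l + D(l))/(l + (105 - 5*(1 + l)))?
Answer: -1465184/965347 ≈ -1.5178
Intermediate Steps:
D(w) = 24
q(l) = (24 + l)/(100 - 4*l) (q(l) = (l + 24)/(l + (105 - 5*(1 + l))) = (24 + l)/(l + (105 + (-5 - 5*l))) = (24 + l)/(l + (100 - 5*l)) = (24 + l)/(100 - 4*l))
(E - 37149)/(13624 + q(-99)) = (16471 - 37149)/(13624 + (-24 - 1*(-99))/(4*(-25 - 99))) = -20678/(13624 + (¼)*(-24 + 99)/(-124)) = -20678/(13624 + (¼)*(-1/124)*75) = -20678/(13624 - 75/496) = -20678/6757429/496 = -20678*496/6757429 = -1465184/965347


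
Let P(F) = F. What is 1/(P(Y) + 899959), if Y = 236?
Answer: 1/900195 ≈ 1.1109e-6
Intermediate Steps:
1/(P(Y) + 899959) = 1/(236 + 899959) = 1/900195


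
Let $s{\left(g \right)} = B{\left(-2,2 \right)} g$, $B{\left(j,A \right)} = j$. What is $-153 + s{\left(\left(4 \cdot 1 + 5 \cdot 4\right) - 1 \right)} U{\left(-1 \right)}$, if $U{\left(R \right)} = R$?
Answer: $-107$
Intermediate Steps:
$s{\left(g \right)} = - 2 g$
$-153 + s{\left(\left(4 \cdot 1 + 5 \cdot 4\right) - 1 \right)} U{\left(-1 \right)} = -153 + - 2 \left(\left(4 \cdot 1 + 5 \cdot 4\right) - 1\right) \left(-1\right) = -153 + - 2 \left(\left(4 + 20\right) - 1\right) \left(-1\right) = -153 + - 2 \left(24 - 1\right) \left(-1\right) = -153 + \left(-2\right) 23 \left(-1\right) = -153 - -46 = -153 + 46 = -107$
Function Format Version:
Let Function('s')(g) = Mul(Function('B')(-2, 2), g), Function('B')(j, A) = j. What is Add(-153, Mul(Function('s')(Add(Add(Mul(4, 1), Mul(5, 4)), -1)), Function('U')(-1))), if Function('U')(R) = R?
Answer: -107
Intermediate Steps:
Function('s')(g) = Mul(-2, g)
Add(-153, Mul(Function('s')(Add(Add(Mul(4, 1), Mul(5, 4)), -1)), Function('U')(-1))) = Add(-153, Mul(Mul(-2, Add(Add(Mul(4, 1), Mul(5, 4)), -1)), -1)) = Add(-153, Mul(Mul(-2, Add(Add(4, 20), -1)), -1)) = Add(-153, Mul(Mul(-2, Add(24, -1)), -1)) = Add(-153, Mul(Mul(-2, 23), -1)) = Add(-153, Mul(-46, -1)) = Add(-153, 46) = -107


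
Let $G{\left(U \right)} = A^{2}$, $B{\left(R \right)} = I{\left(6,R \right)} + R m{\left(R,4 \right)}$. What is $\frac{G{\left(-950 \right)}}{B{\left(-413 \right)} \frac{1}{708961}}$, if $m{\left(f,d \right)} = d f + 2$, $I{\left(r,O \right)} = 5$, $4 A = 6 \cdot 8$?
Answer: $\frac{102090384}{681455} \approx 149.81$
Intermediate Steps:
$A = 12$ ($A = \frac{6 \cdot 8}{4} = \frac{1}{4} \cdot 48 = 12$)
$m{\left(f,d \right)} = 2 + d f$
$B{\left(R \right)} = 5 + R \left(2 + 4 R\right)$
$G{\left(U \right)} = 144$ ($G{\left(U \right)} = 12^{2} = 144$)
$\frac{G{\left(-950 \right)}}{B{\left(-413 \right)} \frac{1}{708961}} = \frac{144}{\left(5 + 2 \left(-413\right) \left(1 + 2 \left(-413\right)\right)\right) \frac{1}{708961}} = \frac{144}{\left(5 + 2 \left(-413\right) \left(1 - 826\right)\right) \frac{1}{708961}} = \frac{144}{\left(5 + 2 \left(-413\right) \left(-825\right)\right) \frac{1}{708961}} = \frac{144}{\left(5 + 681450\right) \frac{1}{708961}} = \frac{144}{681455 \cdot \frac{1}{708961}} = \frac{144}{\frac{681455}{708961}} = 144 \cdot \frac{708961}{681455} = \frac{102090384}{681455}$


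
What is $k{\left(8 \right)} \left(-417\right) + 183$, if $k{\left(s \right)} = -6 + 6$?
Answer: $183$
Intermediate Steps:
$k{\left(s \right)} = 0$
$k{\left(8 \right)} \left(-417\right) + 183 = 0 \left(-417\right) + 183 = 0 + 183 = 183$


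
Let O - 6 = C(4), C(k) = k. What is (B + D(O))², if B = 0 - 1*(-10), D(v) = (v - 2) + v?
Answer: 784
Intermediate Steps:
O = 10 (O = 6 + 4 = 10)
D(v) = -2 + 2*v (D(v) = (-2 + v) + v = -2 + 2*v)
B = 10 (B = 0 + 10 = 10)
(B + D(O))² = (10 + (-2 + 2*10))² = (10 + (-2 + 20))² = (10 + 18)² = 28² = 784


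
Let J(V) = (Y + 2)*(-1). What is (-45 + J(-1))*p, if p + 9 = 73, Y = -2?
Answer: -2880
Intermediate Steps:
p = 64 (p = -9 + 73 = 64)
J(V) = 0 (J(V) = (-2 + 2)*(-1) = 0*(-1) = 0)
(-45 + J(-1))*p = (-45 + 0)*64 = -45*64 = -2880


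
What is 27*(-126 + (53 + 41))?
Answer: -864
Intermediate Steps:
27*(-126 + (53 + 41)) = 27*(-126 + 94) = 27*(-32) = -864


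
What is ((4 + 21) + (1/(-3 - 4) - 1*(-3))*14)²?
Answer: 4225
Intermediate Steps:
((4 + 21) + (1/(-3 - 4) - 1*(-3))*14)² = (25 + (1/(-7) + 3)*14)² = (25 + (-⅐ + 3)*14)² = (25 + (20/7)*14)² = (25 + 40)² = 65² = 4225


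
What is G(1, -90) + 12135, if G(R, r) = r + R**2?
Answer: 12046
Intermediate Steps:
G(1, -90) + 12135 = (-90 + 1**2) + 12135 = (-90 + 1) + 12135 = -89 + 12135 = 12046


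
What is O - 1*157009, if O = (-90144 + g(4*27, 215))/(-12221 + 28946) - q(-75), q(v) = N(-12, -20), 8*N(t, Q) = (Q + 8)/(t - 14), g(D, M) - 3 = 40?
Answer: -136555462727/869700 ≈ -1.5701e+5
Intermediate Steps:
g(D, M) = 43 (g(D, M) = 3 + 40 = 43)
N(t, Q) = (8 + Q)/(8*(-14 + t)) (N(t, Q) = ((Q + 8)/(t - 14))/8 = ((8 + Q)/(-14 + t))/8 = (8 + Q)/(8*(-14 + t)))
q(v) = 3/52 (q(v) = (8 - 20)/(8*(-14 - 12)) = (1/8)*(-12)/(-26) = (1/8)*(-1/26)*(-12) = 3/52)
O = -4735427/869700 (O = (-90144 + 43)/(-12221 + 28946) - 1*3/52 = -90101/16725 - 3/52 = -4735427/869700 ≈ -5.4449)
O - 1*157009 = -4735427/869700 - 1*157009 = -4735427/869700 - 157009 = -136555462727/869700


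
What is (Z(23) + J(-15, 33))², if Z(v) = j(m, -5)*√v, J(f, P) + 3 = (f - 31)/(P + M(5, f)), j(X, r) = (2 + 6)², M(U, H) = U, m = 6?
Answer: 34015488/361 - 10240*√23/19 ≈ 91641.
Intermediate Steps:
j(X, r) = 64 (j(X, r) = 8² = 64)
J(f, P) = -3 + (-31 + f)/(5 + P) (J(f, P) = -3 + (f - 31)/(P + 5) = -3 + (-31 + f)/(5 + P))
Z(v) = 64*√v
(Z(23) + J(-15, 33))² = (64*√23 + (-46 - 15 - 3*33)/(5 + 33))² = (64*√23 + (-46 - 15 - 99)/38)² = (64*√23 + (1/38)*(-160))² = (64*√23 - 80/19)² = (-80/19 + 64*√23)²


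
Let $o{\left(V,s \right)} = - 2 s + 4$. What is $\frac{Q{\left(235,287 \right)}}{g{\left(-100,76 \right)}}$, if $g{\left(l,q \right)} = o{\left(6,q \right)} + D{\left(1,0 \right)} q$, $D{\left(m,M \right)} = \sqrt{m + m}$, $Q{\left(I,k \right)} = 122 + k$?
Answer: $- \frac{15133}{2588} - \frac{7771 \sqrt{2}}{2588} \approx -10.094$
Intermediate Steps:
$D{\left(m,M \right)} = \sqrt{2} \sqrt{m}$ ($D{\left(m,M \right)} = \sqrt{2 m} = \sqrt{2} \sqrt{m}$)
$o{\left(V,s \right)} = 4 - 2 s$
$g{\left(l,q \right)} = 4 - 2 q + q \sqrt{2}$ ($g{\left(l,q \right)} = \left(4 - 2 q\right) + \sqrt{2} \sqrt{1} q = \left(4 - 2 q\right) + \sqrt{2} \cdot 1 q = \left(4 - 2 q\right) + \sqrt{2} q = \left(4 - 2 q\right) + q \sqrt{2} = 4 - 2 q + q \sqrt{2}$)
$\frac{Q{\left(235,287 \right)}}{g{\left(-100,76 \right)}} = \frac{122 + 287}{4 - 152 + 76 \sqrt{2}} = \frac{409}{4 - 152 + 76 \sqrt{2}} = \frac{409}{-148 + 76 \sqrt{2}}$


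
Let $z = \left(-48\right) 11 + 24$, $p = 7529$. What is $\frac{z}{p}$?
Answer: $- \frac{504}{7529} \approx -0.066941$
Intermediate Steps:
$z = -504$ ($z = -528 + 24 = -504$)
$\frac{z}{p} = - \frac{504}{7529}$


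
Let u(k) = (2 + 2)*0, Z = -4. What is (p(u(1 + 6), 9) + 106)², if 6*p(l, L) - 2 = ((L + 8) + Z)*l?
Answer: 101761/9 ≈ 11307.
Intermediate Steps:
u(k) = 0 (u(k) = 4*0 = 0)
p(l, L) = ⅓ + l*(4 + L)/6 (p(l, L) = ⅓ + (((L + 8) - 4)*l)/6 = ⅓ + (((8 + L) - 4)*l)/6 = ⅓ + ((4 + L)*l)/6 = ⅓ + (l*(4 + L))/6 = ⅓ + l*(4 + L)/6)
(p(u(1 + 6), 9) + 106)² = ((⅓ + (⅔)*0 + (⅙)*9*0) + 106)² = ((⅓ + 0 + 0) + 106)² = (⅓ + 106)² = (319/3)² = 101761/9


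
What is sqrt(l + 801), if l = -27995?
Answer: I*sqrt(27194) ≈ 164.91*I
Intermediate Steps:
sqrt(l + 801) = sqrt(-27995 + 801) = sqrt(-27194) = I*sqrt(27194)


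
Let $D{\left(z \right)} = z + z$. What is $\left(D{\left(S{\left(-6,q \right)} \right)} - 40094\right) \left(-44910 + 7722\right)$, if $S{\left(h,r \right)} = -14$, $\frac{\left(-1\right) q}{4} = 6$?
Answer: $1492056936$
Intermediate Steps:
$q = -24$ ($q = \left(-4\right) 6 = -24$)
$D{\left(z \right)} = 2 z$
$\left(D{\left(S{\left(-6,q \right)} \right)} - 40094\right) \left(-44910 + 7722\right) = \left(2 \left(-14\right) - 40094\right) \left(-44910 + 7722\right) = \left(-28 - 40094\right) \left(-37188\right) = \left(-40122\right) \left(-37188\right) = 1492056936$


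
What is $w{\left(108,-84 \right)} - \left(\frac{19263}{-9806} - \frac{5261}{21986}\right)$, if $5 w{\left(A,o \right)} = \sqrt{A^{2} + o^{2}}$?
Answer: $\frac{118776421}{53898679} + \frac{12 \sqrt{130}}{5} \approx 29.568$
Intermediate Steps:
$w{\left(A,o \right)} = \frac{\sqrt{A^{2} + o^{2}}}{5}$
$w{\left(108,-84 \right)} - \left(\frac{19263}{-9806} - \frac{5261}{21986}\right) = \frac{\sqrt{108^{2} + \left(-84\right)^{2}}}{5} - \left(\frac{19263}{-9806} - \frac{5261}{21986}\right) = \frac{\sqrt{11664 + 7056}}{5} - \left(19263 \left(- \frac{1}{9806}\right) - \frac{5261}{21986}\right) = \frac{\sqrt{18720}}{5} - \left(- \frac{19263}{9806} - \frac{5261}{21986}\right) = \frac{12 \sqrt{130}}{5} - - \frac{118776421}{53898679} = \frac{12 \sqrt{130}}{5} + \frac{118776421}{53898679} = \frac{118776421}{53898679} + \frac{12 \sqrt{130}}{5}$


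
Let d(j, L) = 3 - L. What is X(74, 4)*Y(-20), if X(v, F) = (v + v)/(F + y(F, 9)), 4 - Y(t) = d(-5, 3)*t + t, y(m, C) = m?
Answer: 444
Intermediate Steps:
Y(t) = 4 - t (Y(t) = 4 - ((3 - 1*3)*t + t) = 4 - ((3 - 3)*t + t) = 4 - (0*t + t) = 4 - (0 + t) = 4 - t)
X(v, F) = v/F (X(v, F) = (v + v)/(F + F) = (2*v)/((2*F)) = (2*v)*(1/(2*F)) = v/F)
X(74, 4)*Y(-20) = (74/4)*(4 - 1*(-20)) = (74*(¼))*(4 + 20) = (37/2)*24 = 444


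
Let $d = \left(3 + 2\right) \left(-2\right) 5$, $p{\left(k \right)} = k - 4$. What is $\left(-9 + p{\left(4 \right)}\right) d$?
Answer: $450$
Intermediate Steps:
$p{\left(k \right)} = -4 + k$
$d = -50$ ($d = 5 \left(-2\right) 5 = \left(-10\right) 5 = -50$)
$\left(-9 + p{\left(4 \right)}\right) d = \left(-9 + \left(-4 + 4\right)\right) \left(-50\right) = \left(-9 + 0\right) \left(-50\right) = \left(-9\right) \left(-50\right) = 450$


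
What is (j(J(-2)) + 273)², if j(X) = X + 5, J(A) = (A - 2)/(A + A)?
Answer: 77841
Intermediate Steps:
J(A) = (-2 + A)/(2*A) (J(A) = (-2 + A)/((2*A)) = (-2 + A)*(1/(2*A)) = (-2 + A)/(2*A))
j(X) = 5 + X
(j(J(-2)) + 273)² = ((5 + (½)*(-2 - 2)/(-2)) + 273)² = ((5 + (½)*(-½)*(-4)) + 273)² = ((5 + 1) + 273)² = (6 + 273)² = 279² = 77841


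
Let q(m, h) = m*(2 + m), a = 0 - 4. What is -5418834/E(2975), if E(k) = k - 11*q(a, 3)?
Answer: -5418834/2887 ≈ -1877.0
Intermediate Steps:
a = -4
E(k) = -88 + k (E(k) = k - (-44)*(2 - 4) = k - (-44)*(-2) = k - 11*8 = k - 88 = -88 + k)
-5418834/E(2975) = -5418834/(-88 + 2975) = -5418834/2887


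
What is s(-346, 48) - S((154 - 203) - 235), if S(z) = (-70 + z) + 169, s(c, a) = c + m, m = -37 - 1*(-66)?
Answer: -132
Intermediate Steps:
m = 29 (m = -37 + 66 = 29)
s(c, a) = 29 + c (s(c, a) = c + 29 = 29 + c)
S(z) = 99 + z
s(-346, 48) - S((154 - 203) - 235) = (29 - 346) - (99 + ((154 - 203) - 235)) = -317 - (99 + (-49 - 235)) = -317 - (99 - 284) = -317 - 1*(-185) = -317 + 185 = -132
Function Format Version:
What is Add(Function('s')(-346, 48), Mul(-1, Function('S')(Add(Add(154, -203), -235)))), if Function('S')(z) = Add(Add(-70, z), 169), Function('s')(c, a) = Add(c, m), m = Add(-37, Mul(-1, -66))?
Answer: -132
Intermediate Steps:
m = 29 (m = Add(-37, 66) = 29)
Function('s')(c, a) = Add(29, c) (Function('s')(c, a) = Add(c, 29) = Add(29, c))
Function('S')(z) = Add(99, z)
Add(Function('s')(-346, 48), Mul(-1, Function('S')(Add(Add(154, -203), -235)))) = Add(Add(29, -346), Mul(-1, Add(99, Add(Add(154, -203), -235)))) = Add(-317, Mul(-1, Add(99, Add(-49, -235)))) = Add(-317, Mul(-1, Add(99, -284))) = Add(-317, Mul(-1, -185)) = Add(-317, 185) = -132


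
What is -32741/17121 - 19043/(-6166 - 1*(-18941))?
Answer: -744301478/218720775 ≈ -3.4030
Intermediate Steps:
-32741/17121 - 19043/(-6166 - 1*(-18941)) = -32741*1/17121 - 19043/(-6166 + 18941) = -32741/17121 - 19043/12775 = -744301478/218720775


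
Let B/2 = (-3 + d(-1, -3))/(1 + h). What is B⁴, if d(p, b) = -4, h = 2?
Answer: 38416/81 ≈ 474.27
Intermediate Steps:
B = -14/3 (B = 2*((-3 - 4)/(1 + 2)) = 2*(-7/3) = -14/3 ≈ -4.6667)
B⁴ = (-14/3)⁴ = 38416/81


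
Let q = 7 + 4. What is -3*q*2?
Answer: -66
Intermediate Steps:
q = 11
-3*q*2 = -33*2 = -3*22 = -66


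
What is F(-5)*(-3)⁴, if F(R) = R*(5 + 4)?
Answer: -3645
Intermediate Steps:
F(R) = 9*R (F(R) = R*9 = 9*R)
F(-5)*(-3)⁴ = (9*(-5))*(-3)⁴ = -45*81 = -3645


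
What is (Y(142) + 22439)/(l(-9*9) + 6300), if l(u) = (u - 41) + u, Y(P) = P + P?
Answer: 22723/6097 ≈ 3.7269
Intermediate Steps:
Y(P) = 2*P
l(u) = -41 + 2*u (l(u) = (-41 + u) + u = -41 + 2*u)
(Y(142) + 22439)/(l(-9*9) + 6300) = (2*142 + 22439)/((-41 + 2*(-9*9)) + 6300) = (284 + 22439)/((-41 + 2*(-81)) + 6300) = 22723/((-41 - 162) + 6300) = 22723/(-203 + 6300) = 22723/6097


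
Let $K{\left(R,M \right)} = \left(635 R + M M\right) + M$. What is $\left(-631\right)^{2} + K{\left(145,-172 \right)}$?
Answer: $519648$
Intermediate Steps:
$K{\left(R,M \right)} = M + M^{2} + 635 R$ ($K{\left(R,M \right)} = \left(635 R + M^{2}\right) + M = \left(M^{2} + 635 R\right) + M = M + M^{2} + 635 R$)
$\left(-631\right)^{2} + K{\left(145,-172 \right)} = \left(-631\right)^{2} + \left(-172 + \left(-172\right)^{2} + 635 \cdot 145\right) = 398161 + \left(-172 + 29584 + 92075\right) = 398161 + 121487 = 519648$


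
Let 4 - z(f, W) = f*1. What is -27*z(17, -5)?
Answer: 351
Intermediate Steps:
z(f, W) = 4 - f
-27*z(17, -5) = -27*(4 - 1*17) = -27*(4 - 17) = -27*(-13) = 351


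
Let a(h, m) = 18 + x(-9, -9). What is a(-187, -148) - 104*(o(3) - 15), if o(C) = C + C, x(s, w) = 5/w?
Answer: 8581/9 ≈ 953.44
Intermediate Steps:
o(C) = 2*C
a(h, m) = 157/9 (a(h, m) = 18 + 5/(-9) = 18 + 5*(-⅑) = 18 - 5/9 = 157/9)
a(-187, -148) - 104*(o(3) - 15) = 157/9 - 104*(2*3 - 15) = 157/9 - 104*(6 - 15) = 157/9 - 104*(-9) = 157/9 - 1*(-936) = 157/9 + 936 = 8581/9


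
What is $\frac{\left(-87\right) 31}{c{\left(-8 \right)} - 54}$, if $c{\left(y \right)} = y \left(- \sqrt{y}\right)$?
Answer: $\frac{72819}{1714} + \frac{10788 i \sqrt{2}}{857} \approx 42.485 + 17.802 i$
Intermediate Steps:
$c{\left(y \right)} = - y^{\frac{3}{2}}$
$\frac{\left(-87\right) 31}{c{\left(-8 \right)} - 54} = \frac{\left(-87\right) 31}{- \left(-8\right)^{\frac{3}{2}} - 54} = \frac{1}{- \left(-16\right) i \sqrt{2} - 54} \left(-2697\right) = \frac{1}{16 i \sqrt{2} - 54} \left(-2697\right) = \frac{1}{-54 + 16 i \sqrt{2}} \left(-2697\right) = - \frac{2697}{-54 + 16 i \sqrt{2}}$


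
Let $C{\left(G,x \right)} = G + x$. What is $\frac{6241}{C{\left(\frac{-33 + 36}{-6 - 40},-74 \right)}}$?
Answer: $- \frac{287086}{3407} \approx -84.264$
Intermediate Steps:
$\frac{6241}{C{\left(\frac{-33 + 36}{-6 - 40},-74 \right)}} = \frac{6241}{\frac{-33 + 36}{-6 - 40} - 74} = \frac{6241}{\frac{3}{-46} - 74} = \frac{6241}{3 \left(- \frac{1}{46}\right) - 74} = \frac{6241}{- \frac{3}{46} - 74} = \frac{6241}{- \frac{3407}{46}} = 6241 \left(- \frac{46}{3407}\right) = - \frac{287086}{3407}$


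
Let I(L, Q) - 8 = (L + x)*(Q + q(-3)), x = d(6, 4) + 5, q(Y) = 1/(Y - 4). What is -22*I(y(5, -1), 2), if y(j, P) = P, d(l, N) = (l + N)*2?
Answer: -8096/7 ≈ -1156.6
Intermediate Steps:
d(l, N) = 2*N + 2*l (d(l, N) = (N + l)*2 = 2*N + 2*l)
q(Y) = 1/(-4 + Y)
x = 25 (x = (2*4 + 2*6) + 5 = (8 + 12) + 5 = 20 + 5 = 25)
I(L, Q) = 8 + (25 + L)*(-⅐ + Q) (I(L, Q) = 8 + (L + 25)*(Q + 1/(-4 - 3)) = 8 + (25 + L)*(Q + 1/(-7)) = 8 + (25 + L)*(Q - ⅐) = 8 + (25 + L)*(-⅐ + Q))
-22*I(y(5, -1), 2) = -22*(31/7 + 25*2 - ⅐*(-1) - 1*2) = -22*(31/7 + 50 + ⅐ - 2) = -22*368/7 = -8096/7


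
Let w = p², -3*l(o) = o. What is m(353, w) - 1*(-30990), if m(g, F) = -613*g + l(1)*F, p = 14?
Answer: -556393/3 ≈ -1.8546e+5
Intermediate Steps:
l(o) = -o/3
w = 196 (w = 14² = 196)
m(g, F) = -613*g - F/3 (m(g, F) = -613*g + (-⅓*1)*F = -613*g - F/3)
m(353, w) - 1*(-30990) = (-613*353 - ⅓*196) - 1*(-30990) = (-216389 - 196/3) + 30990 = -649363/3 + 30990 = -556393/3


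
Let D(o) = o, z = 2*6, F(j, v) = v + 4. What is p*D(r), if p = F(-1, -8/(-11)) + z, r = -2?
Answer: -368/11 ≈ -33.455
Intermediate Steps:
F(j, v) = 4 + v
z = 12
p = 184/11 (p = (4 - 8/(-11)) + 12 = (4 - 8*(-1/11)) + 12 = (4 + 8/11) + 12 = 52/11 + 12 = 184/11 ≈ 16.727)
p*D(r) = (184/11)*(-2) = -368/11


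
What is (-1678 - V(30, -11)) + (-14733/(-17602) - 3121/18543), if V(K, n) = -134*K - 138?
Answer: 809675095457/326393886 ≈ 2480.7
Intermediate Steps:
V(K, n) = -138 - 134*K
(-1678 - V(30, -11)) + (-14733/(-17602) - 3121/18543) = (-1678 - (-138 - 134*30)) + (-14733/(-17602) - 3121/18543) = (-1678 - (-138 - 4020)) + (-14733*(-1/17602) - 3121*1/18543) = (-1678 - 1*(-4158)) + (14733/17602 - 3121/18543) = (-1678 + 4158) + 218258177/326393886 = 2480 + 218258177/326393886 = 809675095457/326393886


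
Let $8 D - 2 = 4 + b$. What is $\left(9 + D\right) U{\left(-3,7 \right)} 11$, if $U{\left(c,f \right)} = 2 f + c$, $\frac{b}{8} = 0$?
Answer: $\frac{4719}{4} \approx 1179.8$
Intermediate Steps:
$b = 0$ ($b = 8 \cdot 0 = 0$)
$D = \frac{3}{4}$ ($D = \frac{1}{4} + \frac{4 + 0}{8} = \frac{1}{4} + \frac{1}{8} \cdot 4 = \frac{1}{4} + \frac{1}{2} = \frac{3}{4} \approx 0.75$)
$U{\left(c,f \right)} = c + 2 f$
$\left(9 + D\right) U{\left(-3,7 \right)} 11 = \left(9 + \frac{3}{4}\right) \left(-3 + 2 \cdot 7\right) 11 = \frac{39 \left(-3 + 14\right)}{4} \cdot 11 = \frac{39}{4} \cdot 11 \cdot 11 = \frac{429}{4} \cdot 11 = \frac{4719}{4}$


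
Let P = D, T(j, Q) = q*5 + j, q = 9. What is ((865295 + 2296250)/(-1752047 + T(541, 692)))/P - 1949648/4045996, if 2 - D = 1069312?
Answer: -182569737462494193/378878143763440618 ≈ -0.48187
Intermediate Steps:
T(j, Q) = 45 + j (T(j, Q) = 9*5 + j = 45 + j)
D = -1069310 (D = 2 - 1*1069312 = 2 - 1069312 = -1069310)
P = -1069310
((865295 + 2296250)/(-1752047 + T(541, 692)))/P - 1949648/4045996 = ((865295 + 2296250)/(-1752047 + (45 + 541)))/(-1069310) - 1949648/4045996 = (3161545/(-1752047 + 586))*(-1/1069310) - 1949648*1/4045996 = (3161545/(-1751461))*(-1/1069310) - 487412/1011499 = (3161545*(-1/1751461))*(-1/1069310) - 487412/1011499 = -3161545/1751461*(-1/1069310) - 487412/1011499 = 632309/374570952382 - 487412/1011499 = -182569737462494193/378878143763440618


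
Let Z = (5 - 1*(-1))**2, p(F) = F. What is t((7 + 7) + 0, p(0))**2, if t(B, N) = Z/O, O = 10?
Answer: 324/25 ≈ 12.960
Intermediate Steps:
Z = 36 (Z = (5 + 1)**2 = 6**2 = 36)
t(B, N) = 18/5 (t(B, N) = 36/10 = 36*(1/10) = 18/5)
t((7 + 7) + 0, p(0))**2 = (18/5)**2 = 324/25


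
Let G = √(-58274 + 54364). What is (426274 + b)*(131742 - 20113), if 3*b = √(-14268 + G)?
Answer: 47584540346 + 111629*√(-14268 + I*√3910)/3 ≈ 4.7585e+10 + 4.4447e+6*I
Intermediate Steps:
G = I*√3910 (G = √(-3910) = I*√3910 ≈ 62.53*I)
b = √(-14268 + I*√3910)/3 ≈ 0.087248 + 39.816*I
(426274 + b)*(131742 - 20113) = (426274 + √(-14268 + I*√3910)/3)*(131742 - 20113) = (426274 + √(-14268 + I*√3910)/3)*111629 = 47584540346 + 111629*√(-14268 + I*√3910)/3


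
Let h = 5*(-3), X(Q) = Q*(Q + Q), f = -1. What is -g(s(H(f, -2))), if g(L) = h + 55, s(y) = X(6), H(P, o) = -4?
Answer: -40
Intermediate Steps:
X(Q) = 2*Q² (X(Q) = Q*(2*Q) = 2*Q²)
h = -15
s(y) = 72 (s(y) = 2*6² = 2*36 = 72)
g(L) = 40 (g(L) = -15 + 55 = 40)
-g(s(H(f, -2))) = -1*40 = -40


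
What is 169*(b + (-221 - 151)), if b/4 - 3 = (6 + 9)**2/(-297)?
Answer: -2024620/33 ≈ -61352.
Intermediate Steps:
b = 296/33 (b = 12 + 4*((6 + 9)**2/(-297)) = 12 + 4*(15**2*(-1/297)) = 12 + 4*(225*(-1/297)) = 12 + 4*(-25/33) = 12 - 100/33 = 296/33 ≈ 8.9697)
169*(b + (-221 - 151)) = 169*(296/33 + (-221 - 151)) = 169*(296/33 - 372) = 169*(-11980/33) = -2024620/33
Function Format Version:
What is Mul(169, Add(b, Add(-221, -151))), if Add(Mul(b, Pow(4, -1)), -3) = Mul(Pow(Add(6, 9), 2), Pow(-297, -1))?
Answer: Rational(-2024620, 33) ≈ -61352.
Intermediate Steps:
b = Rational(296, 33) (b = Add(12, Mul(4, Mul(Pow(Add(6, 9), 2), Pow(-297, -1)))) = Add(12, Mul(4, Mul(Pow(15, 2), Rational(-1, 297)))) = Add(12, Mul(4, Mul(225, Rational(-1, 297)))) = Add(12, Mul(4, Rational(-25, 33))) = Add(12, Rational(-100, 33)) = Rational(296, 33) ≈ 8.9697)
Mul(169, Add(b, Add(-221, -151))) = Mul(169, Add(Rational(296, 33), Add(-221, -151))) = Mul(169, Add(Rational(296, 33), -372)) = Mul(169, Rational(-11980, 33)) = Rational(-2024620, 33)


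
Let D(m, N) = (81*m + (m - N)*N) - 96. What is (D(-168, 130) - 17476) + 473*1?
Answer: -69447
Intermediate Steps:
D(m, N) = -96 + 81*m + N*(m - N) (D(m, N) = (81*m + N*(m - N)) - 96 = -96 + 81*m + N*(m - N))
(D(-168, 130) - 17476) + 473*1 = ((-96 - 1*130² + 81*(-168) + 130*(-168)) - 17476) + 473*1 = ((-96 - 1*16900 - 13608 - 21840) - 17476) + 473 = ((-96 - 16900 - 13608 - 21840) - 17476) + 473 = (-52444 - 17476) + 473 = -69920 + 473 = -69447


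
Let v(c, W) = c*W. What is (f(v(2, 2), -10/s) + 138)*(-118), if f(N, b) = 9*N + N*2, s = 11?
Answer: -21476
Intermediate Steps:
v(c, W) = W*c
f(N, b) = 11*N (f(N, b) = 9*N + 2*N = 11*N)
(f(v(2, 2), -10/s) + 138)*(-118) = (11*(2*2) + 138)*(-118) = (11*4 + 138)*(-118) = (44 + 138)*(-118) = 182*(-118) = -21476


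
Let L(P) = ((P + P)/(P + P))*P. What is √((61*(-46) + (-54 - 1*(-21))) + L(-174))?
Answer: I*√3013 ≈ 54.891*I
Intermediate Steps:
L(P) = P (L(P) = ((2*P)/((2*P)))*P = ((2*P)*(1/(2*P)))*P = 1*P = P)
√((61*(-46) + (-54 - 1*(-21))) + L(-174)) = √((61*(-46) + (-54 - 1*(-21))) - 174) = √((-2806 + (-54 + 21)) - 174) = √((-2806 - 33) - 174) = √(-2839 - 174) = √(-3013) = I*√3013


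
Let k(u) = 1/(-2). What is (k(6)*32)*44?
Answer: -704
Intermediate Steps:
k(u) = -1/2
(k(6)*32)*44 = -1/2*32*44 = -16*44 = -704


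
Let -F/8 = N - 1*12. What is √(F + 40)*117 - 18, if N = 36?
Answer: -18 + 234*I*√38 ≈ -18.0 + 1442.5*I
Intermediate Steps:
F = -192 (F = -8*(36 - 1*12) = -8*(36 - 12) = -8*24 = -192)
√(F + 40)*117 - 18 = √(-192 + 40)*117 - 18 = √(-152)*117 - 18 = (2*I*√38)*117 - 18 = 234*I*√38 - 18 = -18 + 234*I*√38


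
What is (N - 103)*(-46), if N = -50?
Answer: 7038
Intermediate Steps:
(N - 103)*(-46) = (-50 - 103)*(-46) = -153*(-46) = 7038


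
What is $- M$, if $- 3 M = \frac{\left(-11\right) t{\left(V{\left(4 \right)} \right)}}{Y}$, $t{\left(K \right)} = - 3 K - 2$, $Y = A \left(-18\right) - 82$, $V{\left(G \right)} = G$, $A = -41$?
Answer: $\frac{77}{984} \approx 0.078252$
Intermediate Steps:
$Y = 656$ ($Y = \left(-41\right) \left(-18\right) - 82 = 738 - 82 = 656$)
$t{\left(K \right)} = -2 - 3 K$
$M = - \frac{77}{984}$ ($M = - \frac{- 11 \left(-2 - 12\right) \frac{1}{656}}{3} = - \frac{\left(-11\right) \left(-14\right) \frac{1}{656}}{3} = - \frac{154 \cdot \frac{1}{656}}{3} = \left(- \frac{1}{3}\right) \frac{77}{328} = - \frac{77}{984} \approx -0.078252$)
$- M = \left(-1\right) \left(- \frac{77}{984}\right) = \frac{77}{984}$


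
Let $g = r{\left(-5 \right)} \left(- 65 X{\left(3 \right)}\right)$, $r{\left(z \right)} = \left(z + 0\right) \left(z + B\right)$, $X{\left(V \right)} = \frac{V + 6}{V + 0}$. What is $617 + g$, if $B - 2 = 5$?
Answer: $2567$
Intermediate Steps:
$B = 7$ ($B = 2 + 5 = 7$)
$X{\left(V \right)} = \frac{6 + V}{V}$
$r{\left(z \right)} = z \left(7 + z\right)$ ($r{\left(z \right)} = \left(z + 0\right) \left(z + 7\right) = z \left(7 + z\right)$)
$g = 1950$ ($g = - 5 \left(7 - 5\right) \left(- 65 \frac{6 + 3}{3}\right) = \left(-5\right) 2 \left(- 65 \cdot \frac{1}{3} \cdot 9\right) = - 10 \left(\left(-65\right) 3\right) = \left(-10\right) \left(-195\right) = 1950$)
$617 + g = 617 + 1950 = 2567$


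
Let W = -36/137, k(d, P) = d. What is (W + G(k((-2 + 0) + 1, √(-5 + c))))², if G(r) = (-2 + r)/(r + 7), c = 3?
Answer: 43681/75076 ≈ 0.58182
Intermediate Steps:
G(r) = (-2 + r)/(7 + r)
W = -36/137 (W = -36*1/137 = -36/137 ≈ -0.26277)
(W + G(k((-2 + 0) + 1, √(-5 + c))))² = (-36/137 + (-2 + ((-2 + 0) + 1))/(7 + ((-2 + 0) + 1)))² = (-36/137 + (-2 + (-2 + 1))/(7 + (-2 + 1)))² = (-36/137 + (-2 - 1)/(7 - 1))² = (-36/137 - 3/6)² = (-36/137 + (⅙)*(-3))² = (-36/137 - ½)² = (-209/274)² = 43681/75076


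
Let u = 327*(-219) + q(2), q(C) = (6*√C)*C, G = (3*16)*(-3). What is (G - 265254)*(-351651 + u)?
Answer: 112333419072 - 3184776*√2 ≈ 1.1233e+11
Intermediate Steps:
G = -144 (G = 48*(-3) = -144)
q(C) = 6*C^(3/2)
u = -71613 + 12*√2 (u = 327*(-219) + 6*2^(3/2) = -71613 + 6*(2*√2) = -71613 + 12*√2 ≈ -71596.)
(G - 265254)*(-351651 + u) = (-144 - 265254)*(-351651 + (-71613 + 12*√2)) = -265398*(-423264 + 12*√2) = 112333419072 - 3184776*√2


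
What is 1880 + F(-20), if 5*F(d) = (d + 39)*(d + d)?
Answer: 1728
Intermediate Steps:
F(d) = 2*d*(39 + d)/5 (F(d) = ((d + 39)*(d + d))/5 = ((39 + d)*(2*d))/5 = (2*d*(39 + d))/5 = 2*d*(39 + d)/5)
1880 + F(-20) = 1880 + (⅖)*(-20)*(39 - 20) = 1880 + (⅖)*(-20)*19 = 1880 - 152 = 1728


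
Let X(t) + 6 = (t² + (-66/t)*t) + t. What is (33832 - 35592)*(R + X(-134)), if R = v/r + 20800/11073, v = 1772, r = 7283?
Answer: -2519640296810560/80644659 ≈ -3.1244e+7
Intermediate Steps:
X(t) = -72 + t + t² (X(t) = -6 + ((t² + (-66/t)*t) + t) = -6 + ((t² - 66) + t) = -6 + ((-66 + t²) + t) = -6 + (-66 + t + t²) = -72 + t + t²)
R = 171107756/80644659 (R = 1772/7283 + 20800/11073 = 171107756/80644659 ≈ 2.1217)
(33832 - 35592)*(R + X(-134)) = (33832 - 35592)*(171107756/80644659 + (-72 - 134 + (-134)²)) = -1760*(171107756/80644659 + (-72 - 134 + 17956)) = -1760*(171107756/80644659 + 17750) = -1760*1431613805006/80644659 = -2519640296810560/80644659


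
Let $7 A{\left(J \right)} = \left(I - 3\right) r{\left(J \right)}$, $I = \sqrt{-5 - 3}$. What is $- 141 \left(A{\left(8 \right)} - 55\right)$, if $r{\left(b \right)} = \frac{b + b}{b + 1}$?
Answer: $\frac{55037}{7} - \frac{1504 i \sqrt{2}}{21} \approx 7862.4 - 101.28 i$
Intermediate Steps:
$I = 2 i \sqrt{2}$ ($I = \sqrt{-8} = 2 i \sqrt{2} \approx 2.8284 i$)
$r{\left(b \right)} = \frac{2 b}{1 + b}$
$A{\left(J \right)} = \frac{2 J \left(-3 + 2 i \sqrt{2}\right)}{7 \left(1 + J\right)}$ ($A{\left(J \right)} = \frac{\left(2 i \sqrt{2} - 3\right) \frac{2 J}{1 + J}}{7} = \frac{\left(-3 + 2 i \sqrt{2}\right) \frac{2 J}{1 + J}}{7} = \frac{2 J \frac{1}{1 + J} \left(-3 + 2 i \sqrt{2}\right)}{7} = \frac{2 J \left(-3 + 2 i \sqrt{2}\right)}{7 \left(1 + J\right)}$)
$- 141 \left(A{\left(8 \right)} - 55\right) = - 141 \left(\frac{2}{7} \cdot 8 \frac{1}{1 + 8} \left(-3 + 2 i \sqrt{2}\right) - 55\right) = - 141 \left(\frac{2}{7} \cdot 8 \cdot \frac{1}{9} \left(-3 + 2 i \sqrt{2}\right) - 55\right) = - 141 \left(\left(- \frac{16}{21} + \frac{32 i \sqrt{2}}{63}\right) - 55\right) = - 141 \left(- \frac{1171}{21} + \frac{32 i \sqrt{2}}{63}\right) = \frac{55037}{7} - \frac{1504 i \sqrt{2}}{21}$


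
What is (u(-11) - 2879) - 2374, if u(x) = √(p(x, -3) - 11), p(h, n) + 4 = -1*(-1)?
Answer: -5253 + I*√14 ≈ -5253.0 + 3.7417*I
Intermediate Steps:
p(h, n) = -3 (p(h, n) = -4 - 1*(-1) = -4 + 1 = -3)
u(x) = I*√14 (u(x) = √(-3 - 11) = √(-14) = I*√14)
(u(-11) - 2879) - 2374 = (I*√14 - 2879) - 2374 = (-2879 + I*√14) - 2374 = -5253 + I*√14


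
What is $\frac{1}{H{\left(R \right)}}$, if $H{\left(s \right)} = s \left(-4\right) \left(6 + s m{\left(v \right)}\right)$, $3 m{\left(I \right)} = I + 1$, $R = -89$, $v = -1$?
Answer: $\frac{1}{2136} \approx 0.00046816$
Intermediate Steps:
$m{\left(I \right)} = \frac{1}{3} + \frac{I}{3}$ ($m{\left(I \right)} = \frac{I + 1}{3} = \frac{1 + I}{3} = \frac{1}{3} + \frac{I}{3}$)
$H{\left(s \right)} = - 24 s$ ($H{\left(s \right)} = s \left(-4\right) \left(6 + s \left(\frac{1}{3} + \frac{1}{3} \left(-1\right)\right)\right) = - 4 s \left(6 + s \left(\frac{1}{3} - \frac{1}{3}\right)\right) = - 4 s \left(6 + s 0\right) = - 4 s \left(6 + 0\right) = - 4 s 6 = - 24 s$)
$\frac{1}{H{\left(R \right)}} = \frac{1}{\left(-24\right) \left(-89\right)} = \frac{1}{2136}$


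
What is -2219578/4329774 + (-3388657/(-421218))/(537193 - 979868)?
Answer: -22993507242321901/44852291990235450 ≈ -0.51265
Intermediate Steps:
-2219578/4329774 + (-3388657/(-421218))/(537193 - 979868) = -2219578*1/4329774 - 3388657*(-1/421218)/(-442675) = -1109789/2164887 + (3388657/421218)*(-1/442675) = -1109789/2164887 - 3388657/186462678150 = -22993507242321901/44852291990235450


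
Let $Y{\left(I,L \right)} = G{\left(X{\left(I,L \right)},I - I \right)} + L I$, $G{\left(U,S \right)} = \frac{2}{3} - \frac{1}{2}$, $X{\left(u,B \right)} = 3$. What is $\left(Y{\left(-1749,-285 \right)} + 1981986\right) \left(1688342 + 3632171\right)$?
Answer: $\frac{79183636068691}{6} \approx 1.3197 \cdot 10^{13}$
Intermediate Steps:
$G{\left(U,S \right)} = \frac{1}{6}$ ($G{\left(U,S \right)} = 2 \cdot \frac{1}{3} - \frac{1}{2} = \frac{2}{3} - \frac{1}{2} = \frac{1}{6}$)
$Y{\left(I,L \right)} = \frac{1}{6} + I L$ ($Y{\left(I,L \right)} = \frac{1}{6} + L I = \frac{1}{6} + I L$)
$\left(Y{\left(-1749,-285 \right)} + 1981986\right) \left(1688342 + 3632171\right) = \left(\left(\frac{1}{6} - -498465\right) + 1981986\right) \left(1688342 + 3632171\right) = \left(\left(\frac{1}{6} + 498465\right) + 1981986\right) 5320513 = \left(\frac{2990791}{6} + 1981986\right) 5320513 = \frac{14882707}{6} \cdot 5320513 = \frac{79183636068691}{6}$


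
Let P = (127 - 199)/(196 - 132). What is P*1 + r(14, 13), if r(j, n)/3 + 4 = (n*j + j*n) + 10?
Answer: 8871/8 ≈ 1108.9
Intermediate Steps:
P = -9/8 (P = -72/64 = -72*1/64 = -9/8 ≈ -1.1250)
r(j, n) = 18 + 6*j*n (r(j, n) = -12 + 3*((n*j + j*n) + 10) = -12 + 3*((j*n + j*n) + 10) = -12 + 3*(2*j*n + 10) = -12 + 3*(10 + 2*j*n) = -12 + (30 + 6*j*n) = 18 + 6*j*n)
P*1 + r(14, 13) = -9/8*1 + (18 + 6*14*13) = -9/8 + (18 + 1092) = -9/8 + 1110 = 8871/8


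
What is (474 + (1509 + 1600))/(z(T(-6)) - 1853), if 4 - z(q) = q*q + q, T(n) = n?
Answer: -3583/1879 ≈ -1.9069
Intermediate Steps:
z(q) = 4 - q - q² (z(q) = 4 - (q*q + q) = 4 - (q² + q) = 4 - (q + q²) = 4 + (-q - q²) = 4 - q - q²)
(474 + (1509 + 1600))/(z(T(-6)) - 1853) = (474 + (1509 + 1600))/((4 - 1*(-6) - 1*(-6)²) - 1853) = (474 + 3109)/((4 + 6 - 1*36) - 1853) = 3583/((4 + 6 - 36) - 1853) = 3583/(-26 - 1853) = 3583/(-1879) = 3583*(-1/1879) = -3583/1879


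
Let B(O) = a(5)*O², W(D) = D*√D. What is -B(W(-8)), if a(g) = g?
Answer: 2560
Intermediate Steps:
W(D) = D^(3/2)
B(O) = 5*O²
-B(W(-8)) = -5*((-8)^(3/2))² = -5*(-16*I*√2)² = -5*(-512) = -1*(-2560) = 2560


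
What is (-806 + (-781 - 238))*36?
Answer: -65700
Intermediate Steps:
(-806 + (-781 - 238))*36 = (-806 - 1019)*36 = -1825*36 = -65700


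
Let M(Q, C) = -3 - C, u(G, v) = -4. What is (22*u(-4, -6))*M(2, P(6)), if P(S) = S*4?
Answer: 2376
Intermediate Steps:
P(S) = 4*S
(22*u(-4, -6))*M(2, P(6)) = (22*(-4))*(-3 - 4*6) = -88*(-3 - 1*24) = -88*(-3 - 24) = -88*(-27) = 2376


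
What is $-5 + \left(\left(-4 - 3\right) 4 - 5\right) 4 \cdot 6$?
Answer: $-797$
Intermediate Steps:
$-5 + \left(\left(-4 - 3\right) 4 - 5\right) 4 \cdot 6 = -5 + \left(\left(-7\right) 4 - 5\right) 4 \cdot 6 = -5 + \left(-28 - 5\right) 4 \cdot 6 = -5 + \left(-33\right) 4 \cdot 6 = -5 - 792 = -797$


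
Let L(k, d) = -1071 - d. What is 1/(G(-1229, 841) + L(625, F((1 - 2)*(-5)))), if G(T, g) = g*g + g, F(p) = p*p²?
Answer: 1/706926 ≈ 1.4146e-6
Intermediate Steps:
F(p) = p³
G(T, g) = g + g² (G(T, g) = g² + g = g + g²)
1/(G(-1229, 841) + L(625, F((1 - 2)*(-5)))) = 1/(841*(1 + 841) + (-1071 - ((1 - 2)*(-5))³)) = 1/(841*842 + (-1071 - (-1*(-5))³)) = 1/(708122 + (-1071 - 1*5³)) = 1/(708122 + (-1071 - 1*125)) = 1/(708122 + (-1071 - 125)) = 1/(708122 - 1196) = 1/706926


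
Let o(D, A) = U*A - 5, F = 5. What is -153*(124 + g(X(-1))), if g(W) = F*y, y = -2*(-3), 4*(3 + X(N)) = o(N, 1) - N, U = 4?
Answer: -23562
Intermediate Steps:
o(D, A) = -5 + 4*A (o(D, A) = 4*A - 5 = -5 + 4*A)
X(N) = -13/4 - N/4 (X(N) = -3 + ((-5 + 4*1) - N)/4 = -3 + ((-5 + 4) - N)/4 = -3 + (-1 - N)/4 = -3 + (-¼ - N/4) = -13/4 - N/4)
y = 6
g(W) = 30 (g(W) = 5*6 = 30)
-153*(124 + g(X(-1))) = -153*(124 + 30) = -153*154 = -23562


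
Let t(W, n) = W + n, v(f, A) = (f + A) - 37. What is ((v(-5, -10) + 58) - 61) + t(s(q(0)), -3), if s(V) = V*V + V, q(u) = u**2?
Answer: -58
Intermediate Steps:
v(f, A) = -37 + A + f (v(f, A) = (A + f) - 37 = -37 + A + f)
s(V) = V + V**2 (s(V) = V**2 + V = V + V**2)
((v(-5, -10) + 58) - 61) + t(s(q(0)), -3) = (((-37 - 10 - 5) + 58) - 61) + (0**2*(1 + 0**2) - 3) = ((-52 + 58) - 61) + (0*(1 + 0) - 3) = (6 - 61) + (0*1 - 3) = -55 + (0 - 3) = -55 - 3 = -58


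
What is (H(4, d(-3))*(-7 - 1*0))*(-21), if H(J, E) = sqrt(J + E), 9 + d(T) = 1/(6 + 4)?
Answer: 1029*I*sqrt(10)/10 ≈ 325.4*I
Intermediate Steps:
d(T) = -89/10 (d(T) = -9 + 1/(6 + 4) = -9 + 1/10 = -89/10)
H(J, E) = sqrt(E + J)
(H(4, d(-3))*(-7 - 1*0))*(-21) = (sqrt(-89/10 + 4)*(-7 - 1*0))*(-21) = (sqrt(-49/10)*(-7 + 0))*(-21) = ((7*I*sqrt(10)/10)*(-7))*(-21) = -49*I*sqrt(10)/10*(-21) = 1029*I*sqrt(10)/10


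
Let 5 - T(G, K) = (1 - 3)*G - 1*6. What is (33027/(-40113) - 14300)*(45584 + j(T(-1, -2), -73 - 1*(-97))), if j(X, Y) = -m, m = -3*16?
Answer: -8725582612288/13371 ≈ -6.5257e+8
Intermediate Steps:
m = -48
T(G, K) = 11 + 2*G (T(G, K) = 5 - ((1 - 3)*G - 1*6) = 5 - (-2*G - 6) = 5 - (-6 - 2*G) = 5 + (6 + 2*G) = 11 + 2*G)
j(X, Y) = 48 (j(X, Y) = -1*(-48) = 48)
(33027/(-40113) - 14300)*(45584 + j(T(-1, -2), -73 - 1*(-97))) = (33027/(-40113) - 14300)*(45584 + 48) = (33027*(-1/40113) - 14300)*45632 = (-11009/13371 - 14300)*45632 = -191216309/13371*45632 = -8725582612288/13371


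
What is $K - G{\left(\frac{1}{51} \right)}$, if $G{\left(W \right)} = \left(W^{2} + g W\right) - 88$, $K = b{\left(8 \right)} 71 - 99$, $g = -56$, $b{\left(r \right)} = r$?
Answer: $\frac{1451612}{2601} \approx 558.1$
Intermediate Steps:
$K = 469$ ($K = 8 \cdot 71 - 99 = 568 - 99 = 469$)
$G{\left(W \right)} = -88 + W^{2} - 56 W$ ($G{\left(W \right)} = \left(W^{2} - 56 W\right) - 88 = -88 + W^{2} - 56 W$)
$K - G{\left(\frac{1}{51} \right)} = 469 - \left(-88 + \left(\frac{1}{51}\right)^{2} - \frac{56}{51}\right) = 469 - \left(-88 + \frac{1}{2601} - \frac{56}{51}\right) = 469 - - \frac{231743}{2601} = 469 + \frac{231743}{2601} = \frac{1451612}{2601}$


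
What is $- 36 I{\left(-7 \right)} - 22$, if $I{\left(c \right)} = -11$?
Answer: $374$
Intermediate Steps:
$- 36 I{\left(-7 \right)} - 22 = \left(-36\right) \left(-11\right) - 22 = 396 - 22 = 374$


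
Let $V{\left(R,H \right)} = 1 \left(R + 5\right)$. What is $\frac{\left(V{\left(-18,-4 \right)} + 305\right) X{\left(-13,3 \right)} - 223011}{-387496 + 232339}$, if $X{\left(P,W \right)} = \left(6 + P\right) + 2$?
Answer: $\frac{224471}{155157} \approx 1.4467$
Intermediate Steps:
$X{\left(P,W \right)} = 8 + P$
$V{\left(R,H \right)} = 5 + R$ ($V{\left(R,H \right)} = 1 \left(5 + R\right) = 5 + R$)
$\frac{\left(V{\left(-18,-4 \right)} + 305\right) X{\left(-13,3 \right)} - 223011}{-387496 + 232339} = \frac{\left(\left(5 - 18\right) + 305\right) \left(8 - 13\right) - 223011}{-387496 + 232339} = \frac{\left(-13 + 305\right) \left(-5\right) - 223011}{-155157} = \left(292 \left(-5\right) - 223011\right) \left(- \frac{1}{155157}\right) = \left(-1460 - 223011\right) \left(- \frac{1}{155157}\right) = \left(-224471\right) \left(- \frac{1}{155157}\right) = \frac{224471}{155157}$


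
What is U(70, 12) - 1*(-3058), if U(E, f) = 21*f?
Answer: 3310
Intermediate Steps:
U(70, 12) - 1*(-3058) = 21*12 - 1*(-3058) = 252 + 3058 = 3310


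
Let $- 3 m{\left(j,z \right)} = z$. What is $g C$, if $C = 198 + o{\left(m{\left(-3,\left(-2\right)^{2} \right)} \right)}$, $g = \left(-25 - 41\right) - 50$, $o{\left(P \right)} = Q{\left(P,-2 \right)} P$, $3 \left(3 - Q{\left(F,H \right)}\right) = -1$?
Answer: $- \frac{202072}{9} \approx -22452.0$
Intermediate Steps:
$m{\left(j,z \right)} = - \frac{z}{3}$
$Q{\left(F,H \right)} = \frac{10}{3}$ ($Q{\left(F,H \right)} = 3 - - \frac{1}{3} = 3 + \frac{1}{3} = \frac{10}{3}$)
$o{\left(P \right)} = \frac{10 P}{3}$
$g = -116$ ($g = -66 - 50 = -116$)
$C = \frac{1742}{9}$ ($C = 198 + \frac{10 \left(- \frac{\left(-2\right)^{2}}{3}\right)}{3} = 198 + \frac{10 \left(\left(- \frac{1}{3}\right) 4\right)}{3} = 198 + \frac{10}{3} \left(- \frac{4}{3}\right) = 198 - \frac{40}{9} = \frac{1742}{9} \approx 193.56$)
$g C = \left(-116\right) \frac{1742}{9} = - \frac{202072}{9}$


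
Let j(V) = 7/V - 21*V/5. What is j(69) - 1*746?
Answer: -357316/345 ≈ -1035.7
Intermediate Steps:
j(V) = 7/V - 21*V/5
j(69) - 1*746 = (7/69 - 21/5*69) - 1*746 = (7*(1/69) - 1449/5) - 746 = (7/69 - 1449/5) - 746 = -99946/345 - 746 = -357316/345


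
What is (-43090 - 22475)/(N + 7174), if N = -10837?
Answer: 7285/407 ≈ 17.899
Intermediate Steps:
(-43090 - 22475)/(N + 7174) = (-43090 - 22475)/(-10837 + 7174) = -65565/(-3663) = -65565*(-1/3663) = 7285/407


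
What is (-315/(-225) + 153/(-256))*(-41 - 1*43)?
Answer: -21567/320 ≈ -67.397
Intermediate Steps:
(-315/(-225) + 153/(-256))*(-41 - 1*43) = (-315*(-1/225) + 153*(-1/256))*(-41 - 43) = (7/5 - 153/256)*(-84) = (1027/1280)*(-84) = -21567/320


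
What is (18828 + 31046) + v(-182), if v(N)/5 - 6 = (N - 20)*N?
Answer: 233724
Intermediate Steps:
v(N) = 30 + 5*N*(-20 + N) (v(N) = 30 + 5*((N - 20)*N) = 30 + 5*((-20 + N)*N) = 30 + 5*(N*(-20 + N)) = 30 + 5*N*(-20 + N))
(18828 + 31046) + v(-182) = (18828 + 31046) + (30 - 100*(-182) + 5*(-182)²) = 49874 + (30 + 18200 + 5*33124) = 49874 + (30 + 18200 + 165620) = 49874 + 183850 = 233724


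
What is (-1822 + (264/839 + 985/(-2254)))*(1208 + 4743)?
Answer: -20506113447941/1891106 ≈ -1.0843e+7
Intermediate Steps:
(-1822 + (264/839 + 985/(-2254)))*(1208 + 4743) = (-1822 + (264*(1/839) + 985*(-1/2254)))*5951 = (-1822 + (264/839 - 985/2254))*5951 = (-1822 - 231359/1891106)*5951 = -3445826491/1891106*5951 = -20506113447941/1891106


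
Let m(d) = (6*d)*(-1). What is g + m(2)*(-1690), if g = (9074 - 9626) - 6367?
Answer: 13361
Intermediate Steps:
m(d) = -6*d
g = -6919 (g = -552 - 6367 = -6919)
g + m(2)*(-1690) = -6919 - 6*2*(-1690) = -6919 - 12*(-1690) = -6919 + 20280 = 13361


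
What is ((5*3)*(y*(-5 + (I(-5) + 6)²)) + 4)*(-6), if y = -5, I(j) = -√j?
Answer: 11676 - 5400*I*√5 ≈ 11676.0 - 12075.0*I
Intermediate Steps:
((5*3)*(y*(-5 + (I(-5) + 6)²)) + 4)*(-6) = ((5*3)*(-5*(-5 + (-√(-5) + 6)²)) + 4)*(-6) = (15*(-5*(-5 + (-I*√5 + 6)²)) + 4)*(-6) = (15*(-5*(-5 + (6 - I*√5)²)) + 4)*(-6) = (15*(25 - 5*(6 - I*√5)²) + 4)*(-6) = ((375 - 75*(6 - I*√5)²) + 4)*(-6) = (379 - 75*(6 - I*√5)²)*(-6) = -2274 + 450*(6 - I*√5)²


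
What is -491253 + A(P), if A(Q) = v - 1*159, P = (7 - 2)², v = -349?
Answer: -491761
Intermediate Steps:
P = 25 (P = 5² = 25)
A(Q) = -508 (A(Q) = -349 - 1*159 = -349 - 159 = -508)
-491253 + A(P) = -491253 - 508 = -491761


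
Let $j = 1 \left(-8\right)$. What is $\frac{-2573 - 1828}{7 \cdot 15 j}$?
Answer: $\frac{1467}{280} \approx 5.2393$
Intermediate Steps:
$j = -8$
$\frac{-2573 - 1828}{7 \cdot 15 j} = \frac{-2573 - 1828}{7 \cdot 15 \left(-8\right)} = - \frac{4401}{105 \left(-8\right)} = - \frac{4401}{-840} = \left(-4401\right) \left(- \frac{1}{840}\right) = \frac{1467}{280}$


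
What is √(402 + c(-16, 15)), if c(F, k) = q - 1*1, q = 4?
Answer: 9*√5 ≈ 20.125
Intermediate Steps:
c(F, k) = 3 (c(F, k) = 4 - 1*1 = 4 - 1 = 3)
√(402 + c(-16, 15)) = √(402 + 3) = √405 = 9*√5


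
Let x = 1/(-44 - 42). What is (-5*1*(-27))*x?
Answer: -135/86 ≈ -1.5698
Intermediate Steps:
x = -1/86 (x = 1/(-86) = -1/86 ≈ -0.011628)
(-5*1*(-27))*x = (-5*1*(-27))*(-1/86) = -5*(-27)*(-1/86) = 135*(-1/86) = -135/86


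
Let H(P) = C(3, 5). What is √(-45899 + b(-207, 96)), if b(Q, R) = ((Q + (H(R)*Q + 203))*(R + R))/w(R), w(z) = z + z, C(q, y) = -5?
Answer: 2*I*√11217 ≈ 211.82*I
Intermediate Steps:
H(P) = -5
w(z) = 2*z
b(Q, R) = 203 - 4*Q (b(Q, R) = ((Q + (-5*Q + 203))*(R + R))/((2*R)) = ((Q + (203 - 5*Q))*(2*R))*(1/(2*R)) = ((203 - 4*Q)*(2*R))*(1/(2*R)) = (2*R*(203 - 4*Q))*(1/(2*R)) = 203 - 4*Q)
√(-45899 + b(-207, 96)) = √(-45899 + (203 - 4*(-207))) = √(-45899 + (203 + 828)) = √(-45899 + 1031) = √(-44868) = 2*I*√11217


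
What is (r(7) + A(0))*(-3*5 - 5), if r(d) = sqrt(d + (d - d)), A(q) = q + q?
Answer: -20*sqrt(7) ≈ -52.915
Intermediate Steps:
A(q) = 2*q
r(d) = sqrt(d) (r(d) = sqrt(d + 0) = sqrt(d))
(r(7) + A(0))*(-3*5 - 5) = (sqrt(7) + 2*0)*(-3*5 - 5) = (sqrt(7) + 0)*(-15 - 5) = sqrt(7)*(-20) = -20*sqrt(7)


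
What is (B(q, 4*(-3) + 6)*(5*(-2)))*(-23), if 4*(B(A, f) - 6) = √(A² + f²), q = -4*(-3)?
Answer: 1380 + 345*√5 ≈ 2151.4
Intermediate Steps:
q = 12
B(A, f) = 6 + √(A² + f²)/4
(B(q, 4*(-3) + 6)*(5*(-2)))*(-23) = ((6 + √(12² + (4*(-3) + 6)²)/4)*(5*(-2)))*(-23) = ((6 + √(144 + (-12 + 6)²)/4)*(-10))*(-23) = ((6 + √(144 + (-6)²)/4)*(-10))*(-23) = ((6 + √(144 + 36)/4)*(-10))*(-23) = ((6 + √180/4)*(-10))*(-23) = ((6 + (6*√5)/4)*(-10))*(-23) = ((6 + 3*√5/2)*(-10))*(-23) = (-60 - 15*√5)*(-23) = 1380 + 345*√5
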